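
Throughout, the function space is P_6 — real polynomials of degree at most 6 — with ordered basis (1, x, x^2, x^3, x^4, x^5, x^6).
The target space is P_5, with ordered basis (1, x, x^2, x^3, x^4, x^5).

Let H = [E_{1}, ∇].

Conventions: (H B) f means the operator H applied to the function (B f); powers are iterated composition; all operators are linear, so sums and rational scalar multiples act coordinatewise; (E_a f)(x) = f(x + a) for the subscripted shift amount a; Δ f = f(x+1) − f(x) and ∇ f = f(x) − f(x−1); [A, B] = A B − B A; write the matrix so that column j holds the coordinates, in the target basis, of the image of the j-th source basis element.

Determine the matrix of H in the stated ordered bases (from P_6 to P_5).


image of 1: 0
image of x: 0
image of x^2: 0
image of x^3: 0
image of x^4: 0
image of x^5: 0
image of x^6: 0
each image's coordinates form column j of the matrix

the matrix is [[0, 0, 0, 0, 0, 0, 0]; [0, 0, 0, 0, 0, 0, 0]; [0, 0, 0, 0, 0, 0, 0]; [0, 0, 0, 0, 0, 0, 0]; [0, 0, 0, 0, 0, 0, 0]; [0, 0, 0, 0, 0, 0, 0]] (rows listed top to bottom)


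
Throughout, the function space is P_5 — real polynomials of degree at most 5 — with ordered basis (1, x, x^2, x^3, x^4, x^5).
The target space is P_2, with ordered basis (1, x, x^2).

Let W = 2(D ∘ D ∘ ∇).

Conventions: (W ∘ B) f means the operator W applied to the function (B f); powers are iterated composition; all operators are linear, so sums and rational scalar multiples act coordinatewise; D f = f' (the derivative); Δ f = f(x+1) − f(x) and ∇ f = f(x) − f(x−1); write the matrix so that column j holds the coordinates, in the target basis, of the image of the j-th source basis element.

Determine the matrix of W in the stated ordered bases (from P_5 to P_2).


the matrix is [[0, 0, 0, 12, -24, 40]; [0, 0, 0, 0, 48, -120]; [0, 0, 0, 0, 0, 120]] (rows listed top to bottom)

image of 1: 0
image of x: 0
image of x^2: 0
image of x^3: 12
image of x^4: 48x - 24
image of x^5: 120x^2 - 120x + 40
each image's coordinates form column j of the matrix


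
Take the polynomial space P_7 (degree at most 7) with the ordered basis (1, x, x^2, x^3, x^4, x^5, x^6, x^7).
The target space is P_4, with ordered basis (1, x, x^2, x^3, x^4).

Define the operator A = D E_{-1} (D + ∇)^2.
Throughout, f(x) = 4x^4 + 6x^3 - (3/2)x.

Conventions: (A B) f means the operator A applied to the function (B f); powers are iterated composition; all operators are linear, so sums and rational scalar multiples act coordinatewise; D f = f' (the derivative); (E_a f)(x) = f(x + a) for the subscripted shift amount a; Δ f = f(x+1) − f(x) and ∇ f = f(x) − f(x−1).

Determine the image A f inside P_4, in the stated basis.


g(x) = 384x - 432

D f = 16x^3 + 18x^2 - 3/2
∇ f = 16x^3 - 6x^2 - 2x + 1/2
(D + ∇) f = 32x^3 + 12x^2 - 2x - 1
D (D + ∇) f = 96x^2 + 24x - 2
∇ (D + ∇) f = 96x^2 - 72x + 18
(D + ∇) (D + ∇) f = 192x^2 - 48x + 16
E_{-1} (D + ∇)^2 f = 192x^2 - 432x + 256
D E_{-1} (D + ∇)^2 f = 384x - 432


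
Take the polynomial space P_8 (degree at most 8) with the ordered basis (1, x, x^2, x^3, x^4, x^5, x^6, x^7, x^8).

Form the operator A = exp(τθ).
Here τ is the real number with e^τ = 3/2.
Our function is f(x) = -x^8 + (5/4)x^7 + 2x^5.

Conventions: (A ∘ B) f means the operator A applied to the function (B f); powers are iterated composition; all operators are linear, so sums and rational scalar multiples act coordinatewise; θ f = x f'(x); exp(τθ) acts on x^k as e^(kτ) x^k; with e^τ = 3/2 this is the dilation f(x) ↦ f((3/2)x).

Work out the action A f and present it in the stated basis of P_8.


exp(τθ) x^k = e^(kτ) x^k; with e^τ = 3/2 this sends x^k to (3/2)^k x^k
x^5 ↦ 243/32 x^5
x^7 ↦ 2187/128 x^7
x^8 ↦ 6561/256 x^8
applying this coordinatewise to f: exp(τθ) f = -(6561/256)x^8 + (10935/512)x^7 + (243/16)x^5

the result is g(x) = -(6561/256)x^8 + (10935/512)x^7 + (243/16)x^5


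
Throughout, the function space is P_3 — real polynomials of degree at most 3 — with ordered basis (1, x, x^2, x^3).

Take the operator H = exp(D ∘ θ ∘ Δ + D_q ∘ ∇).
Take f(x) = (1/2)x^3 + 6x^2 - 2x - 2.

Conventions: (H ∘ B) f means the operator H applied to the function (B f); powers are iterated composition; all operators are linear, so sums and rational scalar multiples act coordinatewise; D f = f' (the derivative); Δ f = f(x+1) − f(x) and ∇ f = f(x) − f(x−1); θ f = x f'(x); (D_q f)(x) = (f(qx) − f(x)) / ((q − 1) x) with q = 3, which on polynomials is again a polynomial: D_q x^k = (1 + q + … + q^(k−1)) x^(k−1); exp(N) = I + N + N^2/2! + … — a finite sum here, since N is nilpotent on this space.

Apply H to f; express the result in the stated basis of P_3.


order-1 term: 12x + 24
the series for exp(D ∘ θ ∘ Δ + D_q ∘ ∇) f terminates at order 1
exp(D ∘ θ ∘ Δ + D_q ∘ ∇) f = (1/2)x^3 + 6x^2 + 10x + 22

g(x) = (1/2)x^3 + 6x^2 + 10x + 22


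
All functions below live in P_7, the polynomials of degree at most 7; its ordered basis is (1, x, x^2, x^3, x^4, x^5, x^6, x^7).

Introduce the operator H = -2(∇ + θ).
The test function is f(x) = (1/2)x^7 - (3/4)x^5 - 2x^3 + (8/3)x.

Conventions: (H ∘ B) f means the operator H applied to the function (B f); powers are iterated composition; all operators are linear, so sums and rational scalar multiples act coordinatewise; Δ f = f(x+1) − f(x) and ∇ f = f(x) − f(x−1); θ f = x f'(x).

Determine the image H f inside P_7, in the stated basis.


∇ f = (7/2)x^6 - (21/2)x^5 + (55/4)x^4 - 10x^3 - 3x^2 + (25/4)x + 5/12
θ f = (7/2)x^7 - (15/4)x^5 - 6x^3 + (8/3)x
(∇ + θ) f = (7/2)x^7 + (7/2)x^6 - (57/4)x^5 + (55/4)x^4 - 16x^3 - 3x^2 + (107/12)x + 5/12
(-2(∇ + θ)) f = -7x^7 - 7x^6 + (57/2)x^5 - (55/2)x^4 + 32x^3 + 6x^2 - (107/6)x - 5/6

the result is g(x) = -7x^7 - 7x^6 + (57/2)x^5 - (55/2)x^4 + 32x^3 + 6x^2 - (107/6)x - 5/6


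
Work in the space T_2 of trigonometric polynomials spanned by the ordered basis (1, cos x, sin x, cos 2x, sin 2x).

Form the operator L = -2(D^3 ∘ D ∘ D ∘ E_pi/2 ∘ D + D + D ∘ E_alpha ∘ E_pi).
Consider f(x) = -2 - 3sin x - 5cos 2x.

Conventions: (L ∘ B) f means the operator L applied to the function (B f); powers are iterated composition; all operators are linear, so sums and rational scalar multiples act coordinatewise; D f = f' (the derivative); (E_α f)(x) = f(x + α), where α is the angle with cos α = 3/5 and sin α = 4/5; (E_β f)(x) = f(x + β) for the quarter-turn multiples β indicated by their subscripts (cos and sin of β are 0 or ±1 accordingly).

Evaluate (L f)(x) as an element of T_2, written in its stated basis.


D f = -3cos x + 10sin 2x
E_pi/2 D f = 3sin x - 10sin 2x
D E_pi/2 D f = 3cos x - 20cos 2x
D D E_pi/2 D f = -3sin x + 40sin 2x
D (D ∘ D ∘ E_pi/2) D f = -3cos x + 80cos 2x
D D (D ∘ D ∘ E_pi/2) D f = 3sin x - 160sin 2x
D D D (D ∘ D ∘ E_pi/2) D f = 3cos x - 320cos 2x
D f = -3cos x + 10sin 2x
E_pi f = -2 + 3sin x - 5cos 2x
E_alpha E_pi f = -2 + (12/5)cos x + (9/5)sin x + (7/5)cos 2x + (24/5)sin 2x
D E_alpha E_pi f = (9/5)cos x - (12/5)sin x + (48/5)cos 2x - (14/5)sin 2x
(D^3 ∘ D ∘ D ∘ E_pi/2 ∘ D + D + D ∘ E_alpha ∘ E_pi) f = (9/5)cos x - (12/5)sin x - (1552/5)cos 2x + (36/5)sin 2x
(-2(D^3 ∘ D ∘ D ∘ E_pi/2 ∘ D + D + D ∘ E_alpha ∘ E_pi)) f = -(18/5)cos x + (24/5)sin x + (3104/5)cos 2x - (72/5)sin 2x

the image equals g(x) = -(18/5)cos x + (24/5)sin x + (3104/5)cos 2x - (72/5)sin 2x


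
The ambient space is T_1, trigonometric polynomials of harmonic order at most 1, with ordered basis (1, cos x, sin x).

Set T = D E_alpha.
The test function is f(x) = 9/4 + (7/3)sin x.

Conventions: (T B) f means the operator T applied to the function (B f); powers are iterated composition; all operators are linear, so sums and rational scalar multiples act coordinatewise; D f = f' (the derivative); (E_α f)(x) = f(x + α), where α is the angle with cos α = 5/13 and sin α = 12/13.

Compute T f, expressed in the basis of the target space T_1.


E_alpha f = 9/4 + (28/13)cos x + (35/39)sin x
D E_alpha f = (35/39)cos x - (28/13)sin x

g(x) = (35/39)cos x - (28/13)sin x


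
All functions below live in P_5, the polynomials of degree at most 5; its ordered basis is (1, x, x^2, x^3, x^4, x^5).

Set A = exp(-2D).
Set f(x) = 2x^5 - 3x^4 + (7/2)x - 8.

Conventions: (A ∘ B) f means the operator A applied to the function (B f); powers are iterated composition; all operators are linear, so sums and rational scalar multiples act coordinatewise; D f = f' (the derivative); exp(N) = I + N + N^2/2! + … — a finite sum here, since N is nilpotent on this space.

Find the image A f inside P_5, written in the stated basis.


the result is g(x) = 2x^5 - 23x^4 + 104x^3 - 232x^2 + (519/2)x - 127

order-1 term: -20x^4 + 24x^3 - 7
order-2 term: 80x^3 - 72x^2
order-3 term: -160x^2 + 96x
order-4 term: 160x - 48
order-5 term: -64
the series for exp(-2D) f terminates at order 5
exp(-2D) f = 2x^5 - 23x^4 + 104x^3 - 232x^2 + (519/2)x - 127


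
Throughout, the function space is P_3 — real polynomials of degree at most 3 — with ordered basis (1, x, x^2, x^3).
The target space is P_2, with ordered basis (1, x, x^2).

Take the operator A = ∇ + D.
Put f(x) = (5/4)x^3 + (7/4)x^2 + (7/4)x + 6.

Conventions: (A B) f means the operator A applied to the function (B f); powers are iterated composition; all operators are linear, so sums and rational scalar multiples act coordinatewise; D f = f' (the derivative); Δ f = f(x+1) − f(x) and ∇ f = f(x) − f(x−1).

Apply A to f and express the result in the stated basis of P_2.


the image equals g(x) = (15/2)x^2 + (13/4)x + 3

∇ f = (15/4)x^2 - (1/4)x + 5/4
D f = (15/4)x^2 + (7/2)x + 7/4
(∇ + D) f = (15/2)x^2 + (13/4)x + 3


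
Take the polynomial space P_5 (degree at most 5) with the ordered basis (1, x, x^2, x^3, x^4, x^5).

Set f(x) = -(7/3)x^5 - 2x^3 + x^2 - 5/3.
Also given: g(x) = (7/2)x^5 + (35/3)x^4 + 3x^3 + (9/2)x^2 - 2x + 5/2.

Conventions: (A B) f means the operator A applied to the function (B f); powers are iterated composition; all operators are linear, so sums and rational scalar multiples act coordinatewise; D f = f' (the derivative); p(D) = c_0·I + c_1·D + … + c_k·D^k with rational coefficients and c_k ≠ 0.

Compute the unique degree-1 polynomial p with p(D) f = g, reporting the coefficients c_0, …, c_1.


c_0 = -3/2, c_1 = -1

D^0 f = -(7/3)x^5 - 2x^3 + x^2 - 5/3
D^1 f = -(35/3)x^4 - 6x^2 + 2x
matching coefficients of g against c_0 f + c_1 Df + … from the top degree down determines the c_i
solution: c_0 = -3/2, c_1 = -1


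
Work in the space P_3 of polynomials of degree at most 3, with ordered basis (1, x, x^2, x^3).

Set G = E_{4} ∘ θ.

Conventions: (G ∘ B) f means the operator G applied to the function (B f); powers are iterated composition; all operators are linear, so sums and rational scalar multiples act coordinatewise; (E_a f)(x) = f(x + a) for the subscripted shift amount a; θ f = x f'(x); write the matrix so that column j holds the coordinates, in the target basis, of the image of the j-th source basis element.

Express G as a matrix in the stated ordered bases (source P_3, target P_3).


image of 1: 0
image of x: x + 4
image of x^2: 2x^2 + 16x + 32
image of x^3: 3x^3 + 36x^2 + 144x + 192
each image's coordinates form column j of the matrix

the matrix is [[0, 4, 32, 192]; [0, 1, 16, 144]; [0, 0, 2, 36]; [0, 0, 0, 3]] (rows listed top to bottom)


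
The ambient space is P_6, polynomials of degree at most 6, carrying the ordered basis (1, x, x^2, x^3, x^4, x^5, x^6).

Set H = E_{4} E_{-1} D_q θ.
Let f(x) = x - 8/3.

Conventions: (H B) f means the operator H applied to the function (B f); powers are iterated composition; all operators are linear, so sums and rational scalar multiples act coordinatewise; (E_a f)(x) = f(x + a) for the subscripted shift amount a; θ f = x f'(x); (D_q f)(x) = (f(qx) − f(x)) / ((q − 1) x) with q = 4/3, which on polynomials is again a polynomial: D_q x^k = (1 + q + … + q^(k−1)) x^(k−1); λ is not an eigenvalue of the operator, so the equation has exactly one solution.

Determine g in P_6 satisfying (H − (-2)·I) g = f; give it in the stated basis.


write g with unknown coordinates in the stated basis and equate coefficients in (H − (-2)·I) g = f
solving from the highest basis element down gives g = (1/2)x - 19/12
check: H g = 1/2
so H g − (-2)·g = x - 8/3 = f ✓

the result is g(x) = (1/2)x - 19/12


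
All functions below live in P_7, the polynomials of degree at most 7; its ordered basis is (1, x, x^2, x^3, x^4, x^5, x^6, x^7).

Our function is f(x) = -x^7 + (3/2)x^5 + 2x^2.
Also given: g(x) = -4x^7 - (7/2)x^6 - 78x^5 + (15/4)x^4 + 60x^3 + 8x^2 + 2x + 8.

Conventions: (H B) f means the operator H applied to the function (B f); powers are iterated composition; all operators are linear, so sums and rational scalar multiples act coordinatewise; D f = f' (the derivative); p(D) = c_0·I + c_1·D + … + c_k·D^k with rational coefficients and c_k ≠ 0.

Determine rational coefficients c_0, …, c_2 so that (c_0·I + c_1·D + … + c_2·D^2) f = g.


c_0 = 4, c_1 = 1/2, c_2 = 2

D^0 f = -x^7 + (3/2)x^5 + 2x^2
D^1 f = -7x^6 + (15/2)x^4 + 4x
D^2 f = -42x^5 + 30x^3 + 4
matching coefficients of g against c_0 f + c_1 Df + … from the top degree down determines the c_i
solution: c_0 = 4, c_1 = 1/2, c_2 = 2


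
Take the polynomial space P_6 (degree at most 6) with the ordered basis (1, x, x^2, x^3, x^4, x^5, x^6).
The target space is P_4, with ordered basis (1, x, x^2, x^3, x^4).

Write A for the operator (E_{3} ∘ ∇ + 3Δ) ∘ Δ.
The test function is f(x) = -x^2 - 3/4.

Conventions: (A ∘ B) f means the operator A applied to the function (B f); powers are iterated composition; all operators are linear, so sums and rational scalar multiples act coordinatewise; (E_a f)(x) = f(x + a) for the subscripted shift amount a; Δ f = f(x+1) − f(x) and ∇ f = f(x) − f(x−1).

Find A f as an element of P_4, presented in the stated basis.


Δ f = -2x - 1
∇ Δ f = -2
E_{3} ∇ Δ f = -2
Δ Δ f = -2
(3Δ) Δ f = -6
(E_{3} ∘ ∇ + 3Δ) Δ f = -8

the image equals g(x) = -8


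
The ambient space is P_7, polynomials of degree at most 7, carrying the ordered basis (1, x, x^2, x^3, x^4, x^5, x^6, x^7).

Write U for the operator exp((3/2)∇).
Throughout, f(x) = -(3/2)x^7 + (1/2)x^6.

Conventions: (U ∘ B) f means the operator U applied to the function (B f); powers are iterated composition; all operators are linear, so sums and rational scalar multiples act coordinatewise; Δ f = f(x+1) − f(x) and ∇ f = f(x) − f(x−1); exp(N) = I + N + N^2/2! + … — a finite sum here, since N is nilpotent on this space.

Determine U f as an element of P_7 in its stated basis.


g(x) = -(3/2)x^7 - (61/4)x^6 - (153/8)x^5 + (1665/16)x^4 + (975/32)x^3 - (18783/64)x^2 + (15525/128)x + 20067/256

order-1 term: -(63/4)x^6 + (207/4)x^5 - 90x^4 + (375/4)x^3 - (117/2)x^2 + (81/4)x - 3
order-2 term: -(567/8)x^5 + (1485/4)x^4 - (7155/8)x^3 + (4725/4)x^2 - (6669/8)x + 495/2
order-3 term: -(2835/16)x^4 + (8775/8)x^3 - (44955/16)x^2 + (6885/2)x - 26811/16
order-4 term: -(8505/32)x^3 + (52245/32)x^2 - (115425/32)x + 90315/32
order-5 term: -(15309/64)x^2 + (78003/64)x - 105705/64
order-6 term: -(15309/128)x + 729/2
order-7 term: -6561/256
the series for exp((3/2)∇) f terminates at order 7
exp((3/2)∇) f = -(3/2)x^7 - (61/4)x^6 - (153/8)x^5 + (1665/16)x^4 + (975/32)x^3 - (18783/64)x^2 + (15525/128)x + 20067/256


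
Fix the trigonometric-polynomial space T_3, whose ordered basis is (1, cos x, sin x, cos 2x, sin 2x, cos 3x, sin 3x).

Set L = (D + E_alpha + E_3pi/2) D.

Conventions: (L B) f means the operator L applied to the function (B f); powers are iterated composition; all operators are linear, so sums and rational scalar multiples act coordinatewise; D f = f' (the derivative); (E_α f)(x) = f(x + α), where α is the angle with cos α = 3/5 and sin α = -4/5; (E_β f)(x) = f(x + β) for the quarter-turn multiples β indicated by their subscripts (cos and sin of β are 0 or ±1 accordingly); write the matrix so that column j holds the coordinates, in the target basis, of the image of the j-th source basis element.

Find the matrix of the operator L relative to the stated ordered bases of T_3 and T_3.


the matrix is [[0, 0, 0, 0, 0, 0, 0]; [0, 4/5, 3/5, 0, 0, 0, 0]; [0, -3/5, 4/5, 0, 0, 0, 0]; [0, 0, 0, -52/25, -64/25, 0, 0]; [0, 0, 0, 64/25, -52/25, 0, 0]; [0, 0, 0, 0, 0, -1368/125, -351/125]; [0, 0, 0, 0, 0, 351/125, -1368/125]] (rows listed top to bottom)

image of 1: 0
image of cos x: (4/5)cos x - (3/5)sin x
image of sin x: (3/5)cos x + (4/5)sin x
image of cos 2x: -(52/25)cos 2x + (64/25)sin 2x
image of sin 2x: -(64/25)cos 2x - (52/25)sin 2x
image of cos 3x: -(1368/125)cos 3x + (351/125)sin 3x
image of sin 3x: -(351/125)cos 3x - (1368/125)sin 3x
each image's coordinates form column j of the matrix


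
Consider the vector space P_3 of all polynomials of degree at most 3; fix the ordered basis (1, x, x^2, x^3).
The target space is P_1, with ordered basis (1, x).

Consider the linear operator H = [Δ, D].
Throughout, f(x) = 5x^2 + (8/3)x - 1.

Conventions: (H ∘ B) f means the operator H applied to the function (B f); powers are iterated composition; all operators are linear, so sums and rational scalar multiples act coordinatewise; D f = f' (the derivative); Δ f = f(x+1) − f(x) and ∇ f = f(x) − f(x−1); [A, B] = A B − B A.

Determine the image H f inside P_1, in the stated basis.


D f = 10x + 8/3
Δ D f = 10
Δ f = 10x + 23/3
D Δ f = 10
[Δ, D] f = 0

the result is g(x) = 0


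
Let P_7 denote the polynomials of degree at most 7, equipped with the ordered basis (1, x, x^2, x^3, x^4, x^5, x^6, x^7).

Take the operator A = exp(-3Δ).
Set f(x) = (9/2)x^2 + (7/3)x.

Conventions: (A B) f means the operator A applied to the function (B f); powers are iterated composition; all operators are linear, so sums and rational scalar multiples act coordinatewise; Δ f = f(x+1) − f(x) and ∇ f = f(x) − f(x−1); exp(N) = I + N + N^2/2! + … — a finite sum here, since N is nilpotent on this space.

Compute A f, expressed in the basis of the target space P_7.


the result is g(x) = (9/2)x^2 - (74/3)x + 20

order-1 term: -27x - 41/2
order-2 term: 81/2
the series for exp(-3Δ) f terminates at order 2
exp(-3Δ) f = (9/2)x^2 - (74/3)x + 20


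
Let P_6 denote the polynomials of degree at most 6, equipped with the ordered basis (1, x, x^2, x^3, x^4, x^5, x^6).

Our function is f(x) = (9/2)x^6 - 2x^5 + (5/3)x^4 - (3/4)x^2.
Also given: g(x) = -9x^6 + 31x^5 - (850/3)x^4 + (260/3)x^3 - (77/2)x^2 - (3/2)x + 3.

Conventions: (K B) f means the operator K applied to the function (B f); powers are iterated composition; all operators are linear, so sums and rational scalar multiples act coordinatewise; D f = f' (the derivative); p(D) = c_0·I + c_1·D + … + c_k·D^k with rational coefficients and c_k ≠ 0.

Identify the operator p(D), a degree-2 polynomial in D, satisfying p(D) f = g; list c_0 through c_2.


D^0 f = (9/2)x^6 - 2x^5 + (5/3)x^4 - (3/4)x^2
D^1 f = 27x^5 - 10x^4 + (20/3)x^3 - (3/2)x
D^2 f = 135x^4 - 40x^3 + 20x^2 - 3/2
matching coefficients of g against c_0 f + c_1 Df + … from the top degree down determines the c_i
solution: c_0 = -2, c_1 = 1, c_2 = -2

c_0 = -2, c_1 = 1, c_2 = -2


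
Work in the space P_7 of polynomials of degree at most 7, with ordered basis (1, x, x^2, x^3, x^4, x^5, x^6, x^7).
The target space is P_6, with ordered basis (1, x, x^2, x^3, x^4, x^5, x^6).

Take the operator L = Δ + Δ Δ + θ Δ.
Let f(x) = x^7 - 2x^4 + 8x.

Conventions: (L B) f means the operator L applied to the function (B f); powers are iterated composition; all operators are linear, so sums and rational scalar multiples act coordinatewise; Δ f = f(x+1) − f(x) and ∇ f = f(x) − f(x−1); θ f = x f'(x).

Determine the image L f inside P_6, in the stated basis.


g(x) = 49x^6 + 168x^5 + 385x^4 + 598x^3 + 633x^2 + 384x + 105

Δ f = 7x^6 + 21x^5 + 35x^4 + 27x^3 + 9x^2 - x + 7
Δ f = 7x^6 + 21x^5 + 35x^4 + 27x^3 + 9x^2 - x + 7
Δ Δ f = 42x^5 + 210x^4 + 490x^3 + 606x^2 + 386x + 98
Δ f = 7x^6 + 21x^5 + 35x^4 + 27x^3 + 9x^2 - x + 7
θ Δ f = 42x^6 + 105x^5 + 140x^4 + 81x^3 + 18x^2 - x
(Δ + Δ Δ + θ Δ) f = 49x^6 + 168x^5 + 385x^4 + 598x^3 + 633x^2 + 384x + 105


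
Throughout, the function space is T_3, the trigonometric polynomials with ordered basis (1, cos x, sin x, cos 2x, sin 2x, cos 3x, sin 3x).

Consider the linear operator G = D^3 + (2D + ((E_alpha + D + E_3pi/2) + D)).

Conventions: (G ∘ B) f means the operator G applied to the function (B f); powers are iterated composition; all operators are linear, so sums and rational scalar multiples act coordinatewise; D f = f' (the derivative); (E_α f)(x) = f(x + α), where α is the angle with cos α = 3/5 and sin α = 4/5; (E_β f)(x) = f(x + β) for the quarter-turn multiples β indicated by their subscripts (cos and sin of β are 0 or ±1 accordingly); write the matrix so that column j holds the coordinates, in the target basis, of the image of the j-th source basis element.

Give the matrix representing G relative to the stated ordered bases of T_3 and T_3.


the matrix is [[2, 0, 0, 0, 0, 0, 0]; [0, 3/5, 14/5, 0, 0, 0, 0]; [0, -14/5, 3/5, 0, 0, 0, 0]; [0, 0, 0, -32/25, 24/25, 0, 0]; [0, 0, 0, -24/25, -32/25, 0, 0]; [0, 0, 0, 0, 0, -117/125, -1706/125]; [0, 0, 0, 0, 0, 1706/125, -117/125]] (rows listed top to bottom)

image of 1: 2
image of cos x: (3/5)cos x - (14/5)sin x
image of sin x: (14/5)cos x + (3/5)sin x
image of cos 2x: -(32/25)cos 2x - (24/25)sin 2x
image of sin 2x: (24/25)cos 2x - (32/25)sin 2x
image of cos 3x: -(117/125)cos 3x + (1706/125)sin 3x
image of sin 3x: -(1706/125)cos 3x - (117/125)sin 3x
each image's coordinates form column j of the matrix


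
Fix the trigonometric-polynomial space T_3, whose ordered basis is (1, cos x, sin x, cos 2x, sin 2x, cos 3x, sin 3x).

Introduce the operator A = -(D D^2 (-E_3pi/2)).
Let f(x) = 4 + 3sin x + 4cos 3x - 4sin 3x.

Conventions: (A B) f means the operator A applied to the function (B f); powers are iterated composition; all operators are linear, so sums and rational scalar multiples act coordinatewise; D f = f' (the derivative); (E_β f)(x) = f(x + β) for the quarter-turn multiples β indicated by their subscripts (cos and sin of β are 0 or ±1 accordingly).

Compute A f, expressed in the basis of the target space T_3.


E_3pi/2 f = 4 - 3cos x - 4cos 3x - 4sin 3x
(-E_3pi/2) f = -4 + 3cos x + 4cos 3x + 4sin 3x
D (-E_3pi/2) f = -3sin x + 12cos 3x - 12sin 3x
D D (-E_3pi/2) f = -3cos x - 36cos 3x - 36sin 3x
D D^2 (-E_3pi/2) f = 3sin x - 108cos 3x + 108sin 3x
(-(D D^2 (-E_3pi/2))) f = -3sin x + 108cos 3x - 108sin 3x

the result is g(x) = -3sin x + 108cos 3x - 108sin 3x


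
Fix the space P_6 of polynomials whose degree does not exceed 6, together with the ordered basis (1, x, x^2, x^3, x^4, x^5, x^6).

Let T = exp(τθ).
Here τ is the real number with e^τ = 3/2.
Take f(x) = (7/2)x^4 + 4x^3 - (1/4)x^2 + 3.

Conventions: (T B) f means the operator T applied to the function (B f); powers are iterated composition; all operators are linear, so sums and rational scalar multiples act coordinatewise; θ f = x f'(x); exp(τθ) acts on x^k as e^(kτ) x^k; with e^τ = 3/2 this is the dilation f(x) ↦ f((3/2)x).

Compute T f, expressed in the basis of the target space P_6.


exp(τθ) x^k = e^(kτ) x^k; with e^τ = 3/2 this sends x^k to (3/2)^k x^k
x^2 ↦ 9/4 x^2
x^3 ↦ 27/8 x^3
x^4 ↦ 81/16 x^4
applying this coordinatewise to f: exp(τθ) f = (567/32)x^4 + (27/2)x^3 - (9/16)x^2 + 3

g(x) = (567/32)x^4 + (27/2)x^3 - (9/16)x^2 + 3


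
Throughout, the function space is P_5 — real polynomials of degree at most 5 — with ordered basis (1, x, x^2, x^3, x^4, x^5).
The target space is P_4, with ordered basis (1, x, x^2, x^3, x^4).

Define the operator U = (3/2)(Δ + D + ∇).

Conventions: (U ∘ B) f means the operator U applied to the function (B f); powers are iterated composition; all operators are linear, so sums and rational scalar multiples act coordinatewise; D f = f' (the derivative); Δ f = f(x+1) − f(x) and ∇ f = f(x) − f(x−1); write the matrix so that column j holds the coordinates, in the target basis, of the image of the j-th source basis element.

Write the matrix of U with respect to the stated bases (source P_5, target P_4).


the matrix is [[0, 9/2, 0, 3, 0, 3]; [0, 0, 9, 0, 12, 0]; [0, 0, 0, 27/2, 0, 30]; [0, 0, 0, 0, 18, 0]; [0, 0, 0, 0, 0, 45/2]] (rows listed top to bottom)

image of 1: 0
image of x: 9/2
image of x^2: 9x
image of x^3: (27/2)x^2 + 3
image of x^4: 18x^3 + 12x
image of x^5: (45/2)x^4 + 30x^2 + 3
each image's coordinates form column j of the matrix


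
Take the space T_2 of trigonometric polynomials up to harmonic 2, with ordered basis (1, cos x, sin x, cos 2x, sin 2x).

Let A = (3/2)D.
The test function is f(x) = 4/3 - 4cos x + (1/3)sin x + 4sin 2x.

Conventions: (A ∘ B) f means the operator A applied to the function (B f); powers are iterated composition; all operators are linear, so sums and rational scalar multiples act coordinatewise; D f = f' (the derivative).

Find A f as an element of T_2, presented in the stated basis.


the result is g(x) = (1/2)cos x + 6sin x + 12cos 2x

D f = (1/3)cos x + 4sin x + 8cos 2x
((3/2)D) f = (1/2)cos x + 6sin x + 12cos 2x


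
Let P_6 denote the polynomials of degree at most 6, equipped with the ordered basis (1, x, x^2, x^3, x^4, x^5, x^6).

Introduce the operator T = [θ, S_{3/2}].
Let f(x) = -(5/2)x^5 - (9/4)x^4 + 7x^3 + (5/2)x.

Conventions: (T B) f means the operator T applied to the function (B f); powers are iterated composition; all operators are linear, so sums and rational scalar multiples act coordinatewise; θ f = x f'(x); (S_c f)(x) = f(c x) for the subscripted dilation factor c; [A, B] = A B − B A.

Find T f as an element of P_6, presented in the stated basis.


S_{3/2} f = -(1215/64)x^5 - (729/64)x^4 + (189/8)x^3 + (15/4)x
θ S_{3/2} f = -(6075/64)x^5 - (729/16)x^4 + (567/8)x^3 + (15/4)x
θ f = -(25/2)x^5 - 9x^4 + 21x^3 + (5/2)x
S_{3/2} θ f = -(6075/64)x^5 - (729/16)x^4 + (567/8)x^3 + (15/4)x
[θ, S_{3/2}] f = 0

g(x) = 0


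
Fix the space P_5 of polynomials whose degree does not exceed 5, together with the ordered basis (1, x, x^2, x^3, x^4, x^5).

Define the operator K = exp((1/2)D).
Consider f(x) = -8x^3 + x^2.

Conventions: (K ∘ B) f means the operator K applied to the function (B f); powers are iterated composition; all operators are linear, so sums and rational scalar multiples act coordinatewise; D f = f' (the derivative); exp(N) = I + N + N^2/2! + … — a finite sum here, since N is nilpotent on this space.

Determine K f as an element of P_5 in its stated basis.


order-1 term: -12x^2 + x
order-2 term: -6x + 1/4
order-3 term: -1
the series for exp((1/2)D) f terminates at order 3
exp((1/2)D) f = -8x^3 - 11x^2 - 5x - 3/4

the image equals g(x) = -8x^3 - 11x^2 - 5x - 3/4


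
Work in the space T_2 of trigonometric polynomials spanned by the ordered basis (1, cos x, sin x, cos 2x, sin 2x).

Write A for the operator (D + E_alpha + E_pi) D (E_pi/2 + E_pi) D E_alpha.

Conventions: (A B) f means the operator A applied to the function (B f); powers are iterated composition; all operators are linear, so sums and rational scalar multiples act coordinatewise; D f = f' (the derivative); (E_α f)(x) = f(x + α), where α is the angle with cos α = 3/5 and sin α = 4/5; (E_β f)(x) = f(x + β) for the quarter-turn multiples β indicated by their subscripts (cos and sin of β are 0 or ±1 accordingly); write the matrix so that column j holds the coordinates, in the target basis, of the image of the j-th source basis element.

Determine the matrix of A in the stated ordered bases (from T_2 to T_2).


the matrix is [[0, 0, 0, 0, 0]; [0, -23/25, 61/25, 0, 0]; [0, -61/25, -23/25, 0, 0]; [0, 0, 0, 0, 0]; [0, 0, 0, 0, 0]] (rows listed top to bottom)

image of 1: 0
image of cos x: -(23/25)cos x - (61/25)sin x
image of sin x: (61/25)cos x - (23/25)sin x
image of cos 2x: 0
image of sin 2x: 0
each image's coordinates form column j of the matrix


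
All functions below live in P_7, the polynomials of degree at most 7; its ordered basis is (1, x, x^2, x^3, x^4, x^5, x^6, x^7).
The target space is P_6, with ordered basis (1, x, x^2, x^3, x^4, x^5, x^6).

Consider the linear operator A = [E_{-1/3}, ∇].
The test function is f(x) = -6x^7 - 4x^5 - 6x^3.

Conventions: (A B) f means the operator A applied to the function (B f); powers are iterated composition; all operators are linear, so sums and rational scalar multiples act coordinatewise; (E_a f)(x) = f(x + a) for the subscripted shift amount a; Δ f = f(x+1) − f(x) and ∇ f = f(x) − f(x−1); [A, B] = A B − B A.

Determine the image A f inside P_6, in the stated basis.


∇ f = -42x^6 + 126x^5 - 230x^4 + 250x^3 - 184x^2 + 80x - 16
E_{-1/3} ∇ f = -42x^6 + 210x^5 - 510x^4 + (6550/9)x^3 - (5776/9)x^2 + (2960/9)x - 18416/243
E_{-1/3} f = -6x^7 + 14x^6 - 18x^5 + (130/9)x^4 - (352/27)x^3 + 8x^2 - (560/243)x + 176/729
∇ E_{-1/3} f = -42x^6 + 210x^5 - 510x^4 + (6550/9)x^3 - (5776/9)x^2 + (2960/9)x - 18416/243
[E_{-1/3}, ∇] f = 0

the result is g(x) = 0


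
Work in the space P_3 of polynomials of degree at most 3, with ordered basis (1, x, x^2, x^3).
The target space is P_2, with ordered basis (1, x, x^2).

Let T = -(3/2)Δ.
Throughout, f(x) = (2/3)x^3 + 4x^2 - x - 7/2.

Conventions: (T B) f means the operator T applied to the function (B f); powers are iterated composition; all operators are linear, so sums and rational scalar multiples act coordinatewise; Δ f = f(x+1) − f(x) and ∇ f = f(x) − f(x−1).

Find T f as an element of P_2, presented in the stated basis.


the result is g(x) = -3x^2 - 15x - 11/2

Δ f = 2x^2 + 10x + 11/3
(-(3/2)Δ) f = -3x^2 - 15x - 11/2


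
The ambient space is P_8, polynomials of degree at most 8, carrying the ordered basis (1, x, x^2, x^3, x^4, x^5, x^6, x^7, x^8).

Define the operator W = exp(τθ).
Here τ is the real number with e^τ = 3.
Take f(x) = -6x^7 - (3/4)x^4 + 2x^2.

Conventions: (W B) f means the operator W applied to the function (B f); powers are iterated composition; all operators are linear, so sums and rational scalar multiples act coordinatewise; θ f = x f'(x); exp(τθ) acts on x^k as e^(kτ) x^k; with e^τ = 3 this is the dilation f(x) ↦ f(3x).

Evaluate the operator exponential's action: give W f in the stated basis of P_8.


exp(τθ) x^k = e^(kτ) x^k; with e^τ = 3 this sends x^k to 3^k x^k
x^2 ↦ 9 x^2
x^4 ↦ 81 x^4
x^7 ↦ 2187 x^7
applying this coordinatewise to f: exp(τθ) f = -13122x^7 - (243/4)x^4 + 18x^2

the result is g(x) = -13122x^7 - (243/4)x^4 + 18x^2


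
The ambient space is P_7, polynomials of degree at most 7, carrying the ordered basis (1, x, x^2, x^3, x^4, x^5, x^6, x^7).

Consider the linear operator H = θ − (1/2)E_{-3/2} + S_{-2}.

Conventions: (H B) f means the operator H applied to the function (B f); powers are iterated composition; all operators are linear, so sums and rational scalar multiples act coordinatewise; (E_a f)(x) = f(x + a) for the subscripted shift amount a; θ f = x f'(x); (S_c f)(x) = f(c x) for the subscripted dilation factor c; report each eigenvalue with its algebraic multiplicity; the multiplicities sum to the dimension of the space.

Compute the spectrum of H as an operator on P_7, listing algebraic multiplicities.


λ = -243/2 (multiplicity 1), λ = -55/2 (multiplicity 1), λ = -11/2 (multiplicity 1), λ = -3/2 (multiplicity 1), λ = 1/2 (multiplicity 1), λ = 11/2 (multiplicity 1), λ = 39/2 (multiplicity 1), λ = 139/2 (multiplicity 1)

image of 1: 1/2
image of x: -(3/2)x + 3/4
image of x^2: (11/2)x^2 + (3/2)x - 9/8
image of x^3: -(11/2)x^3 + (9/4)x^2 - (27/8)x + 27/16
image of x^4: (39/2)x^4 + 3x^3 - (27/4)x^2 + (27/4)x - 81/32
image of x^5: -(55/2)x^5 + (15/4)x^4 - (45/4)x^3 + (135/8)x^2 - (405/32)x + 243/64
image of x^6: (139/2)x^6 + (9/2)x^5 - (135/8)x^4 + (135/4)x^3 - (1215/32)x^2 + (729/32)x - 729/128
image of x^7: -(243/2)x^7 + (21/4)x^6 - (189/8)x^5 + (945/16)x^4 - (2835/32)x^3 + (5103/64)x^2 - (5103/128)x + 2187/256
the matrix is upper triangular; its diagonal is (1/2, -3/2, 11/2, -11/2, 39/2, -55/2, 139/2, -243/2)
for a triangular matrix the eigenvalues are the diagonal entries, with algebraic multiplicity their repetition count


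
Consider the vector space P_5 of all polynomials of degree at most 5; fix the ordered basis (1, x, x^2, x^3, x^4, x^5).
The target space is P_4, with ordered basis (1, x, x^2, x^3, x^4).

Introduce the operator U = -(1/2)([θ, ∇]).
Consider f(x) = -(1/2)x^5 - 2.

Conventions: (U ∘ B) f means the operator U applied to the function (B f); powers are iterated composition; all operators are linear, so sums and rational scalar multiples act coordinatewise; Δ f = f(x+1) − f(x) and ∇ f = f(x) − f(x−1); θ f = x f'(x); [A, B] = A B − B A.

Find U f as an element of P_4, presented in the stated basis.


∇ f = -(5/2)x^4 + 5x^3 - 5x^2 + (5/2)x - 1/2
θ ∇ f = -10x^4 + 15x^3 - 10x^2 + (5/2)x
θ f = -(5/2)x^5
∇ θ f = -(25/2)x^4 + 25x^3 - 25x^2 + (25/2)x - 5/2
[θ, ∇] f = (5/2)x^4 - 10x^3 + 15x^2 - 10x + 5/2
(-(1/2)([θ, ∇])) f = -(5/4)x^4 + 5x^3 - (15/2)x^2 + 5x - 5/4

the result is g(x) = -(5/4)x^4 + 5x^3 - (15/2)x^2 + 5x - 5/4


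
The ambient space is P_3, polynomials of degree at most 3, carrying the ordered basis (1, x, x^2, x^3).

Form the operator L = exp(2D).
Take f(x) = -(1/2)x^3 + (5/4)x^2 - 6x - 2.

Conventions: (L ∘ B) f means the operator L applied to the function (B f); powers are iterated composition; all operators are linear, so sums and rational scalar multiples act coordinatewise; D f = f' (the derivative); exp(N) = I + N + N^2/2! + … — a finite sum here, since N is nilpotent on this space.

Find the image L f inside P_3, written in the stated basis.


order-1 term: -3x^2 + 5x - 12
order-2 term: -6x + 5
order-3 term: -4
the series for exp(2D) f terminates at order 3
exp(2D) f = -(1/2)x^3 - (7/4)x^2 - 7x - 13

the result is g(x) = -(1/2)x^3 - (7/4)x^2 - 7x - 13


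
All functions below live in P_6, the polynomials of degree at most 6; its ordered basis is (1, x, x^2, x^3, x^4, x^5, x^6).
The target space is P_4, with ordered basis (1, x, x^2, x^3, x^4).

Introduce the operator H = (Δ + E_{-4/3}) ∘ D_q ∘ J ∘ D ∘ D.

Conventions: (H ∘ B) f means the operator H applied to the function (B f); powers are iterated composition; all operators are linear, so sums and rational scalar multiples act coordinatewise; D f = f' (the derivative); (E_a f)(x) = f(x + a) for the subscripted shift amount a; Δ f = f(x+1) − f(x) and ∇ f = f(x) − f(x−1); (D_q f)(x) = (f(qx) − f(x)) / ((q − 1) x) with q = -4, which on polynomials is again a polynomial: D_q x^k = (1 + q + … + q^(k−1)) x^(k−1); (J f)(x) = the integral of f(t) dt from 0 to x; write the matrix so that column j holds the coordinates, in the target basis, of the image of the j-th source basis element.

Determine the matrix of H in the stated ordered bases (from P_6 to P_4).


the matrix is [[0, 0, 2, 3, 1300/9, 3145/9, 138170/27]; [0, 0, 0, -9, -104/3, -2125, -60680/9]; [0, 0, 0, 0, 52, 255, 20500]; [0, 0, 0, 0, 0, -255, -1640]; [0, 0, 0, 0, 0, 0, 1230]] (rows listed top to bottom)

image of 1: 0
image of x: 0
image of x^2: 2
image of x^3: -9x + 3
image of x^4: 52x^2 - (104/3)x + 1300/9
image of x^5: -255x^3 + 255x^2 - 2125x + 3145/9
image of x^6: 1230x^4 - 1640x^3 + 20500x^2 - (60680/9)x + 138170/27
each image's coordinates form column j of the matrix


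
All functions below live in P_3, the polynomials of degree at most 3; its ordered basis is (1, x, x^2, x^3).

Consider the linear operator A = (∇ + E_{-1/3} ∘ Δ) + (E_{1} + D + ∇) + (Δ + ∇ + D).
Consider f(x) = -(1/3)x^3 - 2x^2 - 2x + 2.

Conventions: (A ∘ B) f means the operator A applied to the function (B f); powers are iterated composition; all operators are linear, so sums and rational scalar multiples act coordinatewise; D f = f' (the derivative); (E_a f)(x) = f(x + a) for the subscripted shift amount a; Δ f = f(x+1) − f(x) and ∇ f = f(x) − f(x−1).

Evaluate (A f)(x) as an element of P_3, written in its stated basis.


the result is g(x) = -(1/3)x^3 - 10x^2 - (100/3)x - 130/9

∇ f = -x^2 - 3x - 1/3
Δ f = -x^2 - 5x - 13/3
E_{-1/3} Δ f = -x^2 - (13/3)x - 25/9
(∇ + E_{-1/3} ∘ Δ) f = -2x^2 - (22/3)x - 28/9
E_{1} f = -(1/3)x^3 - 3x^2 - 7x - 7/3
D f = -x^2 - 4x - 2
∇ f = -x^2 - 3x - 1/3
(E_{1} + D + ∇) f = -(1/3)x^3 - 5x^2 - 14x - 14/3
Δ f = -x^2 - 5x - 13/3
∇ f = -x^2 - 3x - 1/3
D f = -x^2 - 4x - 2
(Δ + ∇ + D) f = -3x^2 - 12x - 20/3
((∇ + E_{-1/3} ∘ Δ) + (E_{1} + D + ∇) + (Δ + ∇ + D)) f = -(1/3)x^3 - 10x^2 - (100/3)x - 130/9


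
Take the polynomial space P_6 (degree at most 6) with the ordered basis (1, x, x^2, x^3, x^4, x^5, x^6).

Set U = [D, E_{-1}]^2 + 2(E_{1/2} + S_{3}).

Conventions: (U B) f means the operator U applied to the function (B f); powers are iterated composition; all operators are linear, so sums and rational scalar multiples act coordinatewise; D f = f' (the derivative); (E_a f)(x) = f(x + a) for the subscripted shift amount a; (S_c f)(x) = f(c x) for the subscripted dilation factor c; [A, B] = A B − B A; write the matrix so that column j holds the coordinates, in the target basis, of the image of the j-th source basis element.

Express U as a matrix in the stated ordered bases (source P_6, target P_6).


the matrix is [[4, 1, 1/2, 1/4, 1/8, 1/16, 1/32]; [0, 8, 2, 3/2, 1, 5/8, 3/8]; [0, 0, 20, 3, 3, 5/2, 15/8]; [0, 0, 0, 56, 4, 5, 5]; [0, 0, 0, 0, 164, 5, 15/2]; [0, 0, 0, 0, 0, 488, 6]; [0, 0, 0, 0, 0, 0, 1460]] (rows listed top to bottom)

image of 1: 4
image of x: 8x + 1
image of x^2: 20x^2 + 2x + 1/2
image of x^3: 56x^3 + 3x^2 + (3/2)x + 1/4
image of x^4: 164x^4 + 4x^3 + 3x^2 + x + 1/8
image of x^5: 488x^5 + 5x^4 + 5x^3 + (5/2)x^2 + (5/8)x + 1/16
image of x^6: 1460x^6 + 6x^5 + (15/2)x^4 + 5x^3 + (15/8)x^2 + (3/8)x + 1/32
each image's coordinates form column j of the matrix


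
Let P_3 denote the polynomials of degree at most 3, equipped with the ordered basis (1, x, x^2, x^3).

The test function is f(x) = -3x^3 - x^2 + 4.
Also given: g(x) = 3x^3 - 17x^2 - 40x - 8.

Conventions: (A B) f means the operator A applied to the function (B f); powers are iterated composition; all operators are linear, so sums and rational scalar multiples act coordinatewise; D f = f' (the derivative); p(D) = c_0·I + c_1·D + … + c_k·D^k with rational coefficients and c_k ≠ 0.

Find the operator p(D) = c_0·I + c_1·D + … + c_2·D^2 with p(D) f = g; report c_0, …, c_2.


D^0 f = -3x^3 - x^2 + 4
D^1 f = -9x^2 - 2x
D^2 f = -18x - 2
matching coefficients of g against c_0 f + c_1 Df + … from the top degree down determines the c_i
solution: c_0 = -1, c_1 = 2, c_2 = 2

p(D) = -I + 2·D + 2·D^2, i.e. c_0 = -1, c_1 = 2, c_2 = 2


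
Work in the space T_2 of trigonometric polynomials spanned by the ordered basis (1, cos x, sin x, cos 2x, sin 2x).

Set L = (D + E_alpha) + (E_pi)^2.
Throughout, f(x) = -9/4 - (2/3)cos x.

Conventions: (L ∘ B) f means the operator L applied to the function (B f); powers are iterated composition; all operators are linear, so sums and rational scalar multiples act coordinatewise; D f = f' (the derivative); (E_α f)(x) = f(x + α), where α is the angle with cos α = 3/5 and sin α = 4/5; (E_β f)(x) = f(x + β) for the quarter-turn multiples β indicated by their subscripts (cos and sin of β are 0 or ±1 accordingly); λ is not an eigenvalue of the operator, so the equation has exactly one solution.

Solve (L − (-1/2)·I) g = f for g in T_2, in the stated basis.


g(x) = -9/10 - (28/153)cos x - (8/51)sin x

write g with unknown coordinates in the stated basis and equate coefficients in (L − (-1/2)·I) g = f
solving from the highest basis element down gives g = -9/10 - (28/153)cos x - (8/51)sin x
check: L g = -9/5 - (88/153)cos x + (4/51)sin x
so L g − (-1/2)·g = -9/4 - (2/3)cos x = f ✓


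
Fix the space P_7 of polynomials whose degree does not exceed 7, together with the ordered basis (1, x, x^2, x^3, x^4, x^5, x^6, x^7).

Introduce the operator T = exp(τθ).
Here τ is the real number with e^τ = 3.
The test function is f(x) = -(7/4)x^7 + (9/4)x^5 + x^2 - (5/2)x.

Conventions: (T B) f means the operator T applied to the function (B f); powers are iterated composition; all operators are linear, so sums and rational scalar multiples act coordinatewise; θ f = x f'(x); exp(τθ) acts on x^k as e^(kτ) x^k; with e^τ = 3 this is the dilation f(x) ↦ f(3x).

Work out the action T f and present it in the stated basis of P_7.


exp(τθ) x^k = e^(kτ) x^k; with e^τ = 3 this sends x^k to 3^k x^k
x ↦ 3 x
x^2 ↦ 9 x^2
x^5 ↦ 243 x^5
x^7 ↦ 2187 x^7
applying this coordinatewise to f: exp(τθ) f = -(15309/4)x^7 + (2187/4)x^5 + 9x^2 - (15/2)x

the image equals g(x) = -(15309/4)x^7 + (2187/4)x^5 + 9x^2 - (15/2)x
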